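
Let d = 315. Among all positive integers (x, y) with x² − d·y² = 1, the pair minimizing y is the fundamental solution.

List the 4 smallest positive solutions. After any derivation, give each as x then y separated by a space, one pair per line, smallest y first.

d=315: √d = [17; 1,2,1,34] (ℓ=4, even), read p_3/q_3
i=0: a=17 ⇒ p=17, q=1
…
i=2: a=2 ⇒ p=53, q=3
i=3: a=1 ⇒ p=71, q=4
→ (71, 4).  Check: 71²=5041, 315·4²=5040, difference 1.
k=2:  x_2 = 71·71+315·4·4 = 10081,  y_2 = 71·4+4·71 = 568
k=3:  x_3 = 71·10081+315·4·568 = 1431431,  y_3 = 71·568+4·10081 = 80652
k=4:  x_4 = 71·1431431+315·4·80652 = 203253121,  y_4 = 71·80652+4·1431431 = 11452016

71 4
10081 568
1431431 80652
203253121 11452016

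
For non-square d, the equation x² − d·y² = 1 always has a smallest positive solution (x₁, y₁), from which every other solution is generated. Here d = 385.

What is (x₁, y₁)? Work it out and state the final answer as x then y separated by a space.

√385 = [19; 1,1,1,1,1,…,1,1,38, …], period ℓ=16 (even) → k=15
step 0: (19, 1)  from 19·(1,0) + (0,1)
step 1: (20, 1)  from 1·(19,1) + (1,0)
step 2: (39, 2)  from 1·(20,1) + (19,1)
…
step 5: (157, 8)  from 1·(98,5) + (59,3)
step 6: (569, 29)  from 3·(157,8) + (98,5)
…
step 8: (2021, 103)  from 2·(726,37) + (569,29)
step 9: (2747, 140)  from 1·(2021,103) + (726,37)
step 10: (10262, 523)  from 3·(2747,140) + (2021,103)
step 11: (13009, 663)  from 1·(10262,523) + (2747,140)
…
step 13: (36280, 1849)  from 1·(23271,1186) + (13009,663)
step 14: (59551, 3035)  from 1·(36280,1849) + (23271,1186)
step 15: (95831, 4884)  from 1·(59551,3035) + (36280,1849)
(x₁, y₁) = (95831, 4884);  95831² − 385·4884² = 1 ✓

95831 4884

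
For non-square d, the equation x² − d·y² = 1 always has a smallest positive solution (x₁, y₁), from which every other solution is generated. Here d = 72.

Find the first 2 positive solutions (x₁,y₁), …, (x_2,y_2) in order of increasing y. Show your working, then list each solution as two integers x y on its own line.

17 2
577 68

√72 → a₀=8, period (2,16); ℓ=2 even so k=1
i=0: a=8 ⇒ p=8, q=1
i=1: a=2 ⇒ p=17, q=2
fundamental: x₁=17, y₁=2  (since 289 − 72·4 = 1)
(x_2, y_2) = (17·17 + 72·2·2, 17·2 + 2·17) = (577, 68)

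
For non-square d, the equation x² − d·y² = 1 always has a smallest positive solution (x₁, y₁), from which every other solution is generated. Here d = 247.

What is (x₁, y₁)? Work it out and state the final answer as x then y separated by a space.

85292 5427

√247 → a₀=15, period (1,2,1,1,9,1,9,1,1,2,1,30); ℓ=12 even so k=11
k=0  a_k=15  p_k/q_k = 15/1
k=1  a_k=1  p_k/q_k = 16/1
k=2  a_k=2  p_k/q_k = 47/3
k=3  a_k=1  p_k/q_k = 63/4
k=4  a_k=1  p_k/q_k = 110/7
k=5  a_k=9  p_k/q_k = 1053/67
…
k=7  a_k=9  p_k/q_k = 11520/733
k=8  a_k=1  p_k/q_k = 12683/807
…
k=10  a_k=2  p_k/q_k = 61089/3887
k=11  a_k=1  p_k/q_k = 85292/5427
→ (85292, 5427).  Check: 85292²=7274725264, 247·5427²=7274725263, difference 1.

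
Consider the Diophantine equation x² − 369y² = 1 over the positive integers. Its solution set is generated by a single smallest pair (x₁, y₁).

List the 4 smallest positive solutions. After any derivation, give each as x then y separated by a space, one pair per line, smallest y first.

√369 → a₀=19, period (4,1,3,2,7,4,7,2,3,1,4,38); ℓ=12 even so k=11
a_0=19:  p_0=19·1+0=19,  q_0=19·0+1=1
a_1=4:  p_1=4·19+1=77,  q_1=4·1+0=4
a_2=1:  p_2=1·77+19=96,  q_2=1·4+1=5
a_3=3:  p_3=3·96+77=365,  q_3=3·5+4=19
a_4=2:  p_4=2·365+96=826,  q_4=2·19+5=43
a_5=7:  p_5=7·826+365=6147,  q_5=7·43+19=320
a_6=4:  p_6=4·6147+826=25414,  q_6=4·320+43=1323
a_7=7:  p_7=7·25414+6147=184045,  q_7=7·1323+320=9581
a_8=2:  p_8=2·184045+25414=393504,  q_8=2·9581+1323=20485
…
a_10=1:  p_10=1·1364557+393504=1758061,  q_10=1·71036+20485=91521
a_11=4:  p_11=4·1758061+1364557=8396801,  q_11=4·91521+71036=437120
(x₁, y₁) = (8396801, 437120);  8396801² − 369·437120² = 1 ✓
(x_2, y_2) = (8396801·8396801 + 369·437120·437120, 8396801·437120 + 437120·8396801) = (141012534067201, 7340819306240)
(x_3, y_3) = (8396801·141012534067201 + 369·437120·7340819306240, 8396801·7340819306240 + 437120·141012534067201) = (2368108374136006451201, 123278797782910239360)
(x_4, y_4) = (8396801·2368108374136006451201 + 369·437120·123278797782910239360, 8396801·123278797782910239360 + 437120·2368108374136006451201) = (39769069528107045198367948801, 2070295065004669620717268480)

8396801 437120
141012534067201 7340819306240
2368108374136006451201 123278797782910239360
39769069528107045198367948801 2070295065004669620717268480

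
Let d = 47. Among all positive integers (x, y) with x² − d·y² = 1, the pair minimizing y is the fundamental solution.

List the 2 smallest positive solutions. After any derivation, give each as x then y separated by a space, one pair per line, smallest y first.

48 7
4607 672

√47 = [6; 1,5,1,12, …], period ℓ=4 (even) → k=3
a_0=6:  p_0=6·1+0=6,  q_0=6·0+1=1
a_1=1:  p_1=1·6+1=7,  q_1=1·1+0=1
a_2=5:  p_2=5·7+6=41,  q_2=5·1+1=6
a_3=1:  p_3=1·41+7=48,  q_3=1·6+1=7
(x₁, y₁) = (48, 7);  48² − 47·7² = 1 ✓
n=2: (48,7)∘(48,7) = (48·48+47·7·7, 48·7+7·48) = (4607,672)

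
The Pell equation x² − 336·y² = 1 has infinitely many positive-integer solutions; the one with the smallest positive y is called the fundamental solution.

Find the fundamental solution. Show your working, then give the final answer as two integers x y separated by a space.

55 3

d=336: √d = [18; 3,36] (ℓ=2, even), read p_1/q_1
a_0=18:  p_0=18·1+0=18,  q_0=18·0+1=1
a_1=3:  p_1=3·18+1=55,  q_1=3·1+0=3
fundamental: x₁=55, y₁=3  (since 3025 − 336·9 = 1)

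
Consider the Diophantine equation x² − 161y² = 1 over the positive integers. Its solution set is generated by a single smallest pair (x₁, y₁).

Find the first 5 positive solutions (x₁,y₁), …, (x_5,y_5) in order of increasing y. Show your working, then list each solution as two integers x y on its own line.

√161 = [12; 1,2,4,1,2,1,4,2,1,24, …], period ℓ=10 (even) → k=9
a_0=12:  p_0=12·1+0=12,  q_0=12·0+1=1
a_1=1:  p_1=1·12+1=13,  q_1=1·1+0=1
a_2=2:  p_2=2·13+12=38,  q_2=2·1+1=3
a_3=4:  p_3=4·38+13=165,  q_3=4·3+1=13
a_4=1:  p_4=1·165+38=203,  q_4=1·13+3=16
a_5=2:  p_5=2·203+165=571,  q_5=2·16+13=45
a_6=1:  p_6=1·571+203=774,  q_6=1·45+16=61
…
a_8=2:  p_8=2·3667+774=8108,  q_8=2·289+61=639
a_9=1:  p_9=1·8108+3667=11775,  q_9=1·639+289=928
(x₁, y₁) = (11775, 928);  11775² − 161·928² = 1 ✓
n=2: (11775,928)∘(11775,928) = (11775·11775+161·928·928, 11775·928+928·11775) = (277301249,21854400)
n=3: (277301249,21854400)∘(11775,928) = (11775·277301249+161·928·21854400, 11775·21854400+928·277301249) = (6530444402175,514671119072)
n=4: (6530444402175,514671119072)∘(11775,928) = (11775·6530444402175+161·928·514671119072, 11775·514671119072+928·6530444402175) = (153791965393920001,12120504832291200)
n=5: (153791965393920001,12120504832291200)∘(11775,928) = (11775·153791965393920001+161·928·12120504832291200, 11775·12120504832291200+928·153791965393920001) = (3621800778496371621375,285437888285786640928)

11775 928
277301249 21854400
6530444402175 514671119072
153791965393920001 12120504832291200
3621800778496371621375 285437888285786640928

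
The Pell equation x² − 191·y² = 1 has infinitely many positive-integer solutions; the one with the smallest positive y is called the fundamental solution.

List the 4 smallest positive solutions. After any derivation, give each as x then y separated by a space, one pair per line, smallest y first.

8994000 650783
161784071999999 11706284604000
2910171887135973018000 210572647456751349217
52348171905801720863712000001 3787780782452031563430792000

√191 = [13; 1,4,1,1,3,…,4,1,26, …], period ℓ=16 (even) → k=15
step 0: (13, 1)  from 13·(1,0) + (0,1)
…
step 5: (539, 39)  from 3·(152,11) + (83,6)
step 6: (1230, 89)  from 2·(539,39) + (152,11)
step 7: (2999, 217)  from 2·(1230,89) + (539,39)
step 8: (40217, 2910)  from 13·(2999,217) + (1230,89)
step 9: (83433, 6037)  from 2·(40217,2910) + (2999,217)
…
step 12: (911765, 65973)  from 1·(704682,50989) + (207083,14984)
…
step 14: (7377553, 533821)  from 4·(1616447,116962) + (911765,65973)
step 15: (8994000, 650783)  from 1·(7377553,533821) + (1616447,116962)
fundamental: x₁=8994000, y₁=650783  (since 80892036000000 − 191·423518513089 = 1)
(8994000+650783√191)^2 = 161784071999999 + 11706284604000√191
(8994000+650783√191)^3 = 2910171887135973018000 + 210572647456751349217√191
(8994000+650783√191)^4 = 52348171905801720863712000001 + 3787780782452031563430792000√191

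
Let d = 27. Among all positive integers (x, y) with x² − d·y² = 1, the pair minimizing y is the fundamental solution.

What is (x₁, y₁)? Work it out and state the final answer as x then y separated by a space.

26 5

[5; 5,10] for √27; ℓ=2 ⇒ convergent index 1
step 0: (5, 1)  from 5·(1,0) + (0,1)
step 1: (26, 5)  from 5·(5,1) + (1,0)
fundamental: x₁=26, y₁=5  (since 676 − 27·25 = 1)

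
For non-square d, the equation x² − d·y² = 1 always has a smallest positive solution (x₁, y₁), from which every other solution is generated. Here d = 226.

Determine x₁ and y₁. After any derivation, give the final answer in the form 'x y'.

451 30

d=226: √d = [15; 30] (ℓ=1, odd), read p_1/q_1
i=0: a=15 ⇒ p=15, q=1
i=1: a=30 ⇒ p=451, q=30
fundamental: x₁=451, y₁=30  (since 203401 − 226·900 = 1)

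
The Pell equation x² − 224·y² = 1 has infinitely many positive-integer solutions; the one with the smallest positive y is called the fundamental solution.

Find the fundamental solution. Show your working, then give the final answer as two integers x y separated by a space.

15 1

d=224: √d = [14; 1,28] (ℓ=2, even), read p_1/q_1
a_0=14:  p_0=14·1+0=14,  q_0=14·0+1=1
a_1=1:  p_1=1·14+1=15,  q_1=1·1+0=1
fundamental: x₁=15, y₁=1  (since 225 − 224·1 = 1)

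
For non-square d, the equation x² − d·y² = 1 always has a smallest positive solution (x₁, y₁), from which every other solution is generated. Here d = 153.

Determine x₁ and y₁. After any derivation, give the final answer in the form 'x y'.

2177 176

√153 = [12; 2,1,2,2,2,1,2,24, …], period ℓ=8 (even) → k=7
i=0: a=12 ⇒ p=12, q=1
…
i=4: a=2 ⇒ p=235, q=19
i=5: a=2 ⇒ p=569, q=46
i=6: a=1 ⇒ p=804, q=65
i=7: a=2 ⇒ p=2177, q=176
fundamental: x₁=2177, y₁=176  (since 4739329 − 153·30976 = 1)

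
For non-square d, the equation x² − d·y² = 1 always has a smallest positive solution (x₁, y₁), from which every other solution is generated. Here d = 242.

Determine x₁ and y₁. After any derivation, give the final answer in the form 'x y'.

√242 = [15; 1,1,3,1,14,1,3,1,1,30, …], period ℓ=10 (even) → k=9
step 0: (15, 1)  from 15·(1,0) + (0,1)
step 1: (16, 1)  from 1·(15,1) + (1,0)
…
step 6: (2209, 142)  from 1·(2069,133) + (140,9)
…
step 8: (10905, 701)  from 1·(8696,559) + (2209,142)
step 9: (19601, 1260)  from 1·(10905,701) + (8696,559)
(x₁, y₁) = (19601, 1260);  19601² − 242·1260² = 1 ✓

19601 1260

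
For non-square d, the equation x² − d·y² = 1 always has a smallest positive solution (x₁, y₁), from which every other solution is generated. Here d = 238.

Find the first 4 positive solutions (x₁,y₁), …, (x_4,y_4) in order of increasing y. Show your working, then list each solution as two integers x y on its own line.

11663 756
272051137 17634456
6345864809999 411341319900
148023642285985537 9594947610352944

√238 = [15; 2,2,1,14,1,2,2,30, …], period ℓ=8 (even) → k=7
a_0=15:  p_0=15·1+0=15,  q_0=15·0+1=1
…
a_2=2:  p_2=2·31+15=77,  q_2=2·2+1=5
a_3=1:  p_3=1·77+31=108,  q_3=1·5+2=7
a_4=14:  p_4=14·108+77=1589,  q_4=14·7+5=103
a_5=1:  p_5=1·1589+108=1697,  q_5=1·103+7=110
a_6=2:  p_6=2·1697+1589=4983,  q_6=2·110+103=323
a_7=2:  p_7=2·4983+1697=11663,  q_7=2·323+110=756
fundamental: x₁=11663, y₁=756  (since 136025569 − 238·571536 = 1)
k=2:  x_2 = 11663·11663+238·756·756 = 272051137,  y_2 = 11663·756+756·11663 = 17634456
k=3:  x_3 = 11663·272051137+238·756·17634456 = 6345864809999,  y_3 = 11663·17634456+756·272051137 = 411341319900
k=4:  x_4 = 11663·6345864809999+238·756·411341319900 = 148023642285985537,  y_4 = 11663·411341319900+756·6345864809999 = 9594947610352944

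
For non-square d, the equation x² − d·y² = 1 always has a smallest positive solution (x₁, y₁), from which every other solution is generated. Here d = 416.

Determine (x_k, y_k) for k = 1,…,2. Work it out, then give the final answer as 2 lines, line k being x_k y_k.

√416 = [20; 2,1,1,9,1,1,2,40, …], period ℓ=8 (even) → k=7
step 0: (20, 1)  from 20·(1,0) + (0,1)
step 1: (41, 2)  from 2·(20,1) + (1,0)
step 2: (61, 3)  from 1·(41,2) + (20,1)
…
step 4: (979, 48)  from 9·(102,5) + (61,3)
…
step 6: (2060, 101)  from 1·(1081,53) + (979,48)
step 7: (5201, 255)  from 2·(2060,101) + (1081,53)
→ (5201, 255).  Check: 5201²=27050401, 416·255²=27050400, difference 1.
k=2:  x_2 = 5201·5201+416·255·255 = 54100801,  y_2 = 5201·255+255·5201 = 2652510

5201 255
54100801 2652510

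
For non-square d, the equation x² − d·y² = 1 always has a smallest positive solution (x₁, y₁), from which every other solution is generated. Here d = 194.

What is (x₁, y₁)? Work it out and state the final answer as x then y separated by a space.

195 14

d=194: √d = [13; 1,12,1,26] (ℓ=4, even), read p_3/q_3
k=0  a_k=13  p_k/q_k = 13/1
k=1  a_k=1  p_k/q_k = 14/1
k=2  a_k=12  p_k/q_k = 181/13
k=3  a_k=1  p_k/q_k = 195/14
(x₁, y₁) = (195, 14);  195² − 194·14² = 1 ✓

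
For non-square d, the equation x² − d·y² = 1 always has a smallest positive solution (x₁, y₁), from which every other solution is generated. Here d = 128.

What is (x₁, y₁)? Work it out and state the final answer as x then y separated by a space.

√128 = [11; 3,5,3,22, …], period ℓ=4 (even) → k=3
k=0  a_k=11  p_k/q_k = 11/1
k=1  a_k=3  p_k/q_k = 34/3
k=2  a_k=5  p_k/q_k = 181/16
k=3  a_k=3  p_k/q_k = 577/51
(x₁, y₁) = (577, 51);  577² − 128·51² = 1 ✓

577 51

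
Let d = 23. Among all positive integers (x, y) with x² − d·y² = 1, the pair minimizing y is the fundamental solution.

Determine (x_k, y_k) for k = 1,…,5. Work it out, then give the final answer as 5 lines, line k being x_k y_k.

24 5
1151 240
55224 11515
2649601 552480
127125624 26507525

d=23: √d = [4; 1,3,1,8] (ℓ=4, even), read p_3/q_3
k=0  a_k=4  p_k/q_k = 4/1
…
k=2  a_k=3  p_k/q_k = 19/4
k=3  a_k=1  p_k/q_k = 24/5
fundamental: x₁=24, y₁=5  (since 576 − 23·25 = 1)
(x_2, y_2) = (24·24 + 23·5·5, 24·5 + 5·24) = (1151, 240)
(x_3, y_3) = (24·1151 + 23·5·240, 24·240 + 5·1151) = (55224, 11515)
(x_4, y_4) = (24·55224 + 23·5·11515, 24·11515 + 5·55224) = (2649601, 552480)
(x_5, y_5) = (24·2649601 + 23·5·552480, 24·552480 + 5·2649601) = (127125624, 26507525)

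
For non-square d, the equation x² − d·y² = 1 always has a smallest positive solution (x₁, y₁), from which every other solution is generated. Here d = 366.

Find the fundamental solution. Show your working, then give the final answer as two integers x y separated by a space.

d=366: √d = [19; 7,1,1,1,2,12,2,1,1,1,7,38] (ℓ=12, even), read p_11/q_11
step 0: (19, 1)  from 19·(1,0) + (0,1)
…
step 2: (153, 8)  from 1·(134,7) + (19,1)
…
step 10: (119053, 6223)  from 1·(74554,3897) + (44499,2326)
step 11: (907925, 47458)  from 7·(119053,6223) + (74554,3897)
→ (907925, 47458).  Check: 907925²=824327805625, 366·47458²=824327805624, difference 1.

907925 47458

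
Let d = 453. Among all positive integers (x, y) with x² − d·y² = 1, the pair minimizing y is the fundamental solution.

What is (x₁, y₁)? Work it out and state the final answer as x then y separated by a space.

1653751 77700

√453 → a₀=21, period (3,1,1,10,14,10,1,1,3,42); ℓ=10 even so k=9
a_0=21:  p_0=21·1+0=21,  q_0=21·0+1=1
a_1=3:  p_1=3·21+1=64,  q_1=3·1+0=3
…
a_3=1:  p_3=1·85+64=149,  q_3=1·4+3=7
…
a_5=14:  p_5=14·1575+149=22199,  q_5=14·74+7=1043
a_6=10:  p_6=10·22199+1575=223565,  q_6=10·1043+74=10504
a_7=1:  p_7=1·223565+22199=245764,  q_7=1·10504+1043=11547
a_8=1:  p_8=1·245764+223565=469329,  q_8=1·11547+10504=22051
a_9=3:  p_9=3·469329+245764=1653751,  q_9=3·22051+11547=77700
fundamental: x₁=1653751, y₁=77700  (since 2734892370001 − 453·6037290000 = 1)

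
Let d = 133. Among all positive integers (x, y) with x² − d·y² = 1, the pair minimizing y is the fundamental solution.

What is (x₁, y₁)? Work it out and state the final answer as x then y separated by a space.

d=133: √d = [11; 1,1,7,5,1,…,1,1,22] (ℓ=16, even), read p_15/q_15
step 0: (11, 1)  from 11·(1,0) + (0,1)
…
step 2: (23, 2)  from 1·(12,1) + (11,1)
step 3: (173, 15)  from 7·(23,2) + (12,1)
step 4: (888, 77)  from 5·(173,15) + (23,2)
step 5: (1061, 92)  from 1·(888,77) + (173,15)
…
step 7: (3010, 261)  from 1·(1949,169) + (1061,92)
step 8: (7969, 691)  from 2·(3010,261) + (1949,169)
step 9: (10979, 952)  from 1·(7969,691) + (3010,261)
step 10: (18948, 1643)  from 1·(10979,952) + (7969,691)
step 11: (29927, 2595)  from 1·(18948,1643) + (10979,952)
step 12: (168583, 14618)  from 5·(29927,2595) + (18948,1643)
step 13: (1210008, 104921)  from 7·(168583,14618) + (29927,2595)
step 14: (1378591, 119539)  from 1·(1210008,104921) + (168583,14618)
step 15: (2588599, 224460)  from 1·(1378591,119539) + (1210008,104921)
fundamental: x₁=2588599, y₁=224460  (since 6700844782801 − 133·50382291600 = 1)

2588599 224460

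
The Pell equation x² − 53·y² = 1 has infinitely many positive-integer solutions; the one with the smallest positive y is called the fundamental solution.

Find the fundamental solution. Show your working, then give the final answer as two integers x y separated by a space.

√53 = [7; 3,1,1,3,14, …], period ℓ=5 (odd) → k=9
k=0  a_k=7  p_k/q_k = 7/1
k=1  a_k=3  p_k/q_k = 22/3
k=2  a_k=1  p_k/q_k = 29/4
k=3  a_k=1  p_k/q_k = 51/7
…
k=5  a_k=14  p_k/q_k = 2599/357
k=6  a_k=3  p_k/q_k = 7979/1096
k=7  a_k=1  p_k/q_k = 10578/1453
k=8  a_k=1  p_k/q_k = 18557/2549
k=9  a_k=3  p_k/q_k = 66249/9100
→ (66249, 9100).  Check: 66249²=4388930001, 53·9100²=4388930000, difference 1.

66249 9100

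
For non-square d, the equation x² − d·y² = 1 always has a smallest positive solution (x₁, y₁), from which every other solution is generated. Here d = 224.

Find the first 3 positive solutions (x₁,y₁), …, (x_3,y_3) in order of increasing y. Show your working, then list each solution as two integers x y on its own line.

[14; 1,28] for √224; ℓ=2 ⇒ convergent index 1
i=0: a=14 ⇒ p=14, q=1
i=1: a=1 ⇒ p=15, q=1
fundamental: x₁=15, y₁=1  (since 225 − 224·1 = 1)
n=2: (15,1)∘(15,1) = (15·15+224·1·1, 15·1+1·15) = (449,30)
n=3: (449,30)∘(15,1) = (15·449+224·1·30, 15·30+1·449) = (13455,899)

15 1
449 30
13455 899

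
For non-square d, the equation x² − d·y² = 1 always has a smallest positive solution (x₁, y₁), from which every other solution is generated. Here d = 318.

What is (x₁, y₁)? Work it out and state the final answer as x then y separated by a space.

107 6

√318 → a₀=17, period (1,4,1,34); ℓ=4 even so k=3
a_0=17:  p_0=17·1+0=17,  q_0=17·0+1=1
…
a_2=4:  p_2=4·18+17=89,  q_2=4·1+1=5
a_3=1:  p_3=1·89+18=107,  q_3=1·5+1=6
(x₁, y₁) = (107, 6);  107² − 318·6² = 1 ✓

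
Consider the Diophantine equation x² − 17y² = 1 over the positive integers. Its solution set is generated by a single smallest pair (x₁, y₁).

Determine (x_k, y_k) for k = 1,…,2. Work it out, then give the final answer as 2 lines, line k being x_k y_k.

d=17: √d = [4; 8] (ℓ=1, odd), read p_1/q_1
k=0  a_k=4  p_k/q_k = 4/1
k=1  a_k=8  p_k/q_k = 33/8
fundamental: x₁=33, y₁=8  (since 1089 − 17·64 = 1)
(x_2, y_2) = (33·33 + 17·8·8, 33·8 + 8·33) = (2177, 528)

33 8
2177 528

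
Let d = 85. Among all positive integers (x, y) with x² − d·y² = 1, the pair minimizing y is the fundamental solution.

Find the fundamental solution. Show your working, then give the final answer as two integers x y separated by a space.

285769 30996

√85 → a₀=9, period (4,1,1,4,18); ℓ=5 odd so k=9
a_0=9:  p_0=9·1+0=9,  q_0=9·0+1=1
…
a_3=1:  p_3=1·46+37=83,  q_3=1·5+4=9
…
a_6=4:  p_6=4·6887+378=27926,  q_6=4·747+41=3029
…
a_8=1:  p_8=1·34813+27926=62739,  q_8=1·3776+3029=6805
a_9=4:  p_9=4·62739+34813=285769,  q_9=4·6805+3776=30996
(x₁, y₁) = (285769, 30996);  285769² − 85·30996² = 1 ✓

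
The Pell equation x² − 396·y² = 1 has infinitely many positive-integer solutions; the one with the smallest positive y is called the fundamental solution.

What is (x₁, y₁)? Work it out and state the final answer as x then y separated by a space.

√396 → a₀=19, period (1,8,1,38); ℓ=4 even so k=3
a_0=19:  p_0=19·1+0=19,  q_0=19·0+1=1
…
a_2=8:  p_2=8·20+19=179,  q_2=8·1+1=9
a_3=1:  p_3=1·179+20=199,  q_3=1·9+1=10
→ (199, 10).  Check: 199²=39601, 396·10²=39600, difference 1.

199 10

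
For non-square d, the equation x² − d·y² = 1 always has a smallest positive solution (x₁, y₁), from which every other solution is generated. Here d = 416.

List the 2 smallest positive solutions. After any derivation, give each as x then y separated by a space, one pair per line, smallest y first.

[20; 2,1,1,9,1,1,2,40] for √416; ℓ=8 ⇒ convergent index 7
step 0: (20, 1)  from 20·(1,0) + (0,1)
step 1: (41, 2)  from 2·(20,1) + (1,0)
…
step 3: (102, 5)  from 1·(61,3) + (41,2)
step 4: (979, 48)  from 9·(102,5) + (61,3)
step 5: (1081, 53)  from 1·(979,48) + (102,5)
step 6: (2060, 101)  from 1·(1081,53) + (979,48)
step 7: (5201, 255)  from 2·(2060,101) + (1081,53)
(x₁, y₁) = (5201, 255);  5201² − 416·255² = 1 ✓
k=2:  x_2 = 5201·5201+416·255·255 = 54100801,  y_2 = 5201·255+255·5201 = 2652510

5201 255
54100801 2652510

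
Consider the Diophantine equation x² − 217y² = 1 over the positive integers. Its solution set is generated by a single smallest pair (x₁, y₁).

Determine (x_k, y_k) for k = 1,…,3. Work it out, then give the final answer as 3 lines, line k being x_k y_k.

3844063 260952
29553640695937 2006231855952
227212113429087499999 15424163293772565000

d=217: √d = [14; 1,2,1,2,1,…,2,1,28] (ℓ=16, even), read p_15/q_15
k=0  a_k=14  p_k/q_k = 14/1
k=1  a_k=1  p_k/q_k = 15/1
k=2  a_k=2  p_k/q_k = 44/3
…
k=4  a_k=2  p_k/q_k = 162/11
k=5  a_k=1  p_k/q_k = 221/15
…
k=7  a_k=9  p_k/q_k = 3668/249
…
k=14  a_k=2  p_k/q_k = 2809702/190735
k=15  a_k=1  p_k/q_k = 3844063/260952
→ (3844063, 260952).  Check: 3844063²=14776820347969, 217·260952²=14776820347968, difference 1.
k=2:  x_2 = 3844063·3844063+217·260952·260952 = 29553640695937,  y_2 = 3844063·260952+260952·3844063 = 2006231855952
k=3:  x_3 = 3844063·29553640695937+217·260952·2006231855952 = 227212113429087499999,  y_3 = 3844063·2006231855952+260952·29553640695937 = 15424163293772565000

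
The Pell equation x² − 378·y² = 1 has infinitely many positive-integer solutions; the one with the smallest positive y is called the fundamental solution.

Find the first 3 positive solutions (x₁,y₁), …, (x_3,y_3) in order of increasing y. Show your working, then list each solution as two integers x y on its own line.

[19; 2,3,1,4,1,3,2,38] for √378; ℓ=8 ⇒ convergent index 7
a_0=19:  p_0=19·1+0=19,  q_0=19·0+1=1
a_1=2:  p_1=2·19+1=39,  q_1=2·1+0=2
…
a_3=1:  p_3=1·136+39=175,  q_3=1·7+2=9
a_4=4:  p_4=4·175+136=836,  q_4=4·9+7=43
…
a_6=3:  p_6=3·1011+836=3869,  q_6=3·52+43=199
a_7=2:  p_7=2·3869+1011=8749,  q_7=2·199+52=450
fundamental: x₁=8749, y₁=450  (since 76545001 − 378·202500 = 1)
k=2:  x_2 = 8749·8749+378·450·450 = 153090001,  y_2 = 8749·450+450·8749 = 7874100
k=3:  x_3 = 8749·153090001+378·450·7874100 = 2678768828749,  y_3 = 8749·7874100+450·153090001 = 137781001350

8749 450
153090001 7874100
2678768828749 137781001350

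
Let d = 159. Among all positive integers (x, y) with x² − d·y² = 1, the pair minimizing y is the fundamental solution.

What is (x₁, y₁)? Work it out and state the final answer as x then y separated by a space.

1324 105

[12; 1,1,1,1,3,1,1,1,1,24] for √159; ℓ=10 ⇒ convergent index 9
k=0  a_k=12  p_k/q_k = 12/1
…
k=2  a_k=1  p_k/q_k = 25/2
…
k=6  a_k=1  p_k/q_k = 290/23
…
k=8  a_k=1  p_k/q_k = 807/64
k=9  a_k=1  p_k/q_k = 1324/105
→ (1324, 105).  Check: 1324²=1752976, 159·105²=1752975, difference 1.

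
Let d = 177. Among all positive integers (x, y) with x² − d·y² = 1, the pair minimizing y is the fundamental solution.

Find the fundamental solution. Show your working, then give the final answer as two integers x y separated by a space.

62423 4692

√177 = [13; 3,3,2,8,2,3,3,26, …], period ℓ=8 (even) → k=7
step 0: (13, 1)  from 13·(1,0) + (0,1)
…
step 3: (306, 23)  from 2·(133,10) + (40,3)
step 4: (2581, 194)  from 8·(306,23) + (133,10)
…
step 6: (18985, 1427)  from 3·(5468,411) + (2581,194)
step 7: (62423, 4692)  from 3·(18985,1427) + (5468,411)
→ (62423, 4692).  Check: 62423²=3896630929, 177·4692²=3896630928, difference 1.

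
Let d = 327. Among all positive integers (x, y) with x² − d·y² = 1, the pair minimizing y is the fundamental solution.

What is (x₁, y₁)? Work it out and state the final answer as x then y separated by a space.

[18; 12,36] for √327; ℓ=2 ⇒ convergent index 1
a_0=18:  p_0=18·1+0=18,  q_0=18·0+1=1
a_1=12:  p_1=12·18+1=217,  q_1=12·1+0=12
→ (217, 12).  Check: 217²=47089, 327·12²=47088, difference 1.

217 12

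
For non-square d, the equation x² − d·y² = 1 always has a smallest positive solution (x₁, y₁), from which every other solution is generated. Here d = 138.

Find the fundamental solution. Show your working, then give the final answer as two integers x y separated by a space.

√138 = [11; 1,2,1,22, …], period ℓ=4 (even) → k=3
i=0: a=11 ⇒ p=11, q=1
i=1: a=1 ⇒ p=12, q=1
i=2: a=2 ⇒ p=35, q=3
i=3: a=1 ⇒ p=47, q=4
(x₁, y₁) = (47, 4);  47² − 138·4² = 1 ✓

47 4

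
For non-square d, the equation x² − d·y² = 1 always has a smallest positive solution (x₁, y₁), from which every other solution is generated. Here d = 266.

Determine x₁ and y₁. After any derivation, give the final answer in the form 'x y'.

685 42

[16; 3,4,3,32] for √266; ℓ=4 ⇒ convergent index 3
step 0: (16, 1)  from 16·(1,0) + (0,1)
step 1: (49, 3)  from 3·(16,1) + (1,0)
step 2: (212, 13)  from 4·(49,3) + (16,1)
step 3: (685, 42)  from 3·(212,13) + (49,3)
fundamental: x₁=685, y₁=42  (since 469225 − 266·1764 = 1)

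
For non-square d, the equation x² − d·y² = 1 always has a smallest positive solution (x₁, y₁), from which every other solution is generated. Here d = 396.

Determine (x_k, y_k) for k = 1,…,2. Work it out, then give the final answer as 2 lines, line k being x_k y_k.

√396 = [19; 1,8,1,38, …], period ℓ=4 (even) → k=3
a_0=19:  p_0=19·1+0=19,  q_0=19·0+1=1
a_1=1:  p_1=1·19+1=20,  q_1=1·1+0=1
a_2=8:  p_2=8·20+19=179,  q_2=8·1+1=9
a_3=1:  p_3=1·179+20=199,  q_3=1·9+1=10
fundamental: x₁=199, y₁=10  (since 39601 − 396·100 = 1)
n=2: (199,10)∘(199,10) = (199·199+396·10·10, 199·10+10·199) = (79201,3980)

199 10
79201 3980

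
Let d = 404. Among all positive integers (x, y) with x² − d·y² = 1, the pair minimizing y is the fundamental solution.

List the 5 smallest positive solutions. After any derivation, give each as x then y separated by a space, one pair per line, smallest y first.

201 10
80801 4020
32481801 1616030
13057603201 649640040
5249124005001 261153680050

√404 = [20; 10,40, …], period ℓ=2 (even) → k=1
k=0  a_k=20  p_k/q_k = 20/1
k=1  a_k=10  p_k/q_k = 201/10
→ (201, 10).  Check: 201²=40401, 404·10²=40400, difference 1.
(x_2, y_2) = (201·201 + 404·10·10, 201·10 + 10·201) = (80801, 4020)
(x_3, y_3) = (201·80801 + 404·10·4020, 201·4020 + 10·80801) = (32481801, 1616030)
(x_4, y_4) = (201·32481801 + 404·10·1616030, 201·1616030 + 10·32481801) = (13057603201, 649640040)
(x_5, y_5) = (201·13057603201 + 404·10·649640040, 201·649640040 + 10·13057603201) = (5249124005001, 261153680050)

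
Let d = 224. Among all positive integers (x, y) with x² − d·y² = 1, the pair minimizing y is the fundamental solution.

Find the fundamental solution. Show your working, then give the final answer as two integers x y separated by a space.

√224 → a₀=14, period (1,28); ℓ=2 even so k=1
a_0=14:  p_0=14·1+0=14,  q_0=14·0+1=1
a_1=1:  p_1=1·14+1=15,  q_1=1·1+0=1
(x₁, y₁) = (15, 1);  15² − 224·1² = 1 ✓

15 1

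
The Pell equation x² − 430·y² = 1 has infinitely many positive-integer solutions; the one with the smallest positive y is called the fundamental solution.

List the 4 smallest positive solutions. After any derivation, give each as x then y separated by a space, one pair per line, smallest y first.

√430 = [20; 1,2,1,3,1,…,2,1,40, …], period ℓ=14 (even) → k=13
i=0: a=20 ⇒ p=20, q=1
…
i=2: a=2 ⇒ p=62, q=3
i=3: a=1 ⇒ p=83, q=4
i=4: a=3 ⇒ p=311, q=15
i=5: a=1 ⇒ p=394, q=19
…
i=7: a=8 ⇒ p=21794, q=1051
…
i=10: a=3 ⇒ p=599138, q=28893
i=11: a=1 ⇒ p=754371, q=36379
i=12: a=2 ⇒ p=2107880, q=101651
i=13: a=1 ⇒ p=2862251, q=138030
(x₁, y₁) = (2862251, 138030);  2862251² − 430·138030² = 1 ✓
(2862251+138030√430)^2 = 16384961574001 + 790153011060√430
(2862251+138030√430)^3 = 93795745300289010251 + 4523232492118854090√430
(2862251+138030√430)^4 = 536933931562978654798296001 + 25893253447598574322902120√430

2862251 138030
16384961574001 790153011060
93795745300289010251 4523232492118854090
536933931562978654798296001 25893253447598574322902120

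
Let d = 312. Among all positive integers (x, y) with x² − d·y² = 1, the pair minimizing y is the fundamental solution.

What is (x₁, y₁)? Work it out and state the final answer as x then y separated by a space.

53 3

[17; 1,1,1,34] for √312; ℓ=4 ⇒ convergent index 3
step 0: (17, 1)  from 17·(1,0) + (0,1)
step 1: (18, 1)  from 1·(17,1) + (1,0)
step 2: (35, 2)  from 1·(18,1) + (17,1)
step 3: (53, 3)  from 1·(35,2) + (18,1)
(x₁, y₁) = (53, 3);  53² − 312·3² = 1 ✓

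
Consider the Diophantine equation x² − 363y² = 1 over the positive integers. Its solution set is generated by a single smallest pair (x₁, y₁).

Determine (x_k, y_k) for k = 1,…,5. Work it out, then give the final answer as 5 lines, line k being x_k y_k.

[19; 19,38] for √363; ℓ=2 ⇒ convergent index 1
step 0: (19, 1)  from 19·(1,0) + (0,1)
step 1: (362, 19)  from 19·(19,1) + (1,0)
(x₁, y₁) = (362, 19);  362² − 363·19² = 1 ✓
(362+19√363)^2 = 262087 + 13756√363
(362+19√363)^3 = 189750626 + 9959325√363
(362+19√363)^4 = 137379191137 + 7210537544√363
(362+19√363)^5 = 99462344632562 + 5220419222531√363

362 19
262087 13756
189750626 9959325
137379191137 7210537544
99462344632562 5220419222531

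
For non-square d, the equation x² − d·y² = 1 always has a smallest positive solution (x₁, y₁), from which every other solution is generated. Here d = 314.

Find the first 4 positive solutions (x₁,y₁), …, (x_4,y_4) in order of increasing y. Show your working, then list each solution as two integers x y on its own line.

392499 22150
308110930001 17387705700
241866463828532499 13649314199066450
189864690372162243720001 10714684347621377411400

[17; 1,2,1,1,2,1,34] for √314; ℓ=7 ⇒ convergent index 13
step 0: (17, 1)  from 17·(1,0) + (0,1)
…
step 3: (71, 4)  from 1·(53,3) + (18,1)
…
step 7: (15381, 868)  from 34·(443,25) + (319,18)
step 8: (15824, 893)  from 1·(15381,868) + (443,25)
…
step 11: (109882, 6201)  from 1·(62853,3547) + (47029,2654)
step 12: (282617, 15949)  from 2·(109882,6201) + (62853,3547)
step 13: (392499, 22150)  from 1·(282617,15949) + (109882,6201)
fundamental: x₁=392499, y₁=22150  (since 154055465001 − 314·490622500 = 1)
(x_2, y_2) = (392499·392499 + 314·22150·22150, 392499·22150 + 22150·392499) = (308110930001, 17387705700)
(x_3, y_3) = (392499·308110930001 + 314·22150·17387705700, 392499·17387705700 + 22150·308110930001) = (241866463828532499, 13649314199066450)
(x_4, y_4) = (392499·241866463828532499 + 314·22150·13649314199066450, 392499·13649314199066450 + 22150·241866463828532499) = (189864690372162243720001, 10714684347621377411400)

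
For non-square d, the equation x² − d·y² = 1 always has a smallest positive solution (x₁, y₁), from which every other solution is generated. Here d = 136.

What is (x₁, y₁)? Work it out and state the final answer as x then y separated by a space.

√136 → a₀=11, period (1,1,1,22); ℓ=4 even so k=3
a_0=11:  p_0=11·1+0=11,  q_0=11·0+1=1
…
a_2=1:  p_2=1·12+11=23,  q_2=1·1+1=2
a_3=1:  p_3=1·23+12=35,  q_3=1·2+1=3
(x₁, y₁) = (35, 3);  35² − 136·3² = 1 ✓

35 3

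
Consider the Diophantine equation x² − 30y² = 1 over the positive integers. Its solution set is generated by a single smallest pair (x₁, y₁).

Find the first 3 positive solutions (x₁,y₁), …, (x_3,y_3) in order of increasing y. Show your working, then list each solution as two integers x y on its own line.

√30 → a₀=5, period (2,10); ℓ=2 even so k=1
step 0: (5, 1)  from 5·(1,0) + (0,1)
step 1: (11, 2)  from 2·(5,1) + (1,0)
(x₁, y₁) = (11, 2);  11² − 30·2² = 1 ✓
(x_2, y_2) = (11·11 + 30·2·2, 11·2 + 2·11) = (241, 44)
(x_3, y_3) = (11·241 + 30·2·44, 11·44 + 2·241) = (5291, 966)

11 2
241 44
5291 966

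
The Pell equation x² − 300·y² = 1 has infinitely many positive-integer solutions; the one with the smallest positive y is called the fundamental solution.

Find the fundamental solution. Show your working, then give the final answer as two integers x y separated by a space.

d=300: √d = [17; 3,8,3,34] (ℓ=4, even), read p_3/q_3
step 0: (17, 1)  from 17·(1,0) + (0,1)
…
step 2: (433, 25)  from 8·(52,3) + (17,1)
step 3: (1351, 78)  from 3·(433,25) + (52,3)
→ (1351, 78).  Check: 1351²=1825201, 300·78²=1825200, difference 1.

1351 78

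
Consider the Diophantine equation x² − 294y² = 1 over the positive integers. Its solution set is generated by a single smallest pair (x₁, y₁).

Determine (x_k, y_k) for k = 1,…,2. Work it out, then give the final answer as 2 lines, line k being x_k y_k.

[17; 6,1,4,1,6,34] for √294; ℓ=6 ⇒ convergent index 5
a_0=17:  p_0=17·1+0=17,  q_0=17·0+1=1
a_1=6:  p_1=6·17+1=103,  q_1=6·1+0=6
…
a_4=1:  p_4=1·583+120=703,  q_4=1·34+7=41
a_5=6:  p_5=6·703+583=4801,  q_5=6·41+34=280
(x₁, y₁) = (4801, 280);  4801² − 294·280² = 1 ✓
k=2:  x_2 = 4801·4801+294·280·280 = 46099201,  y_2 = 4801·280+280·4801 = 2688560

4801 280
46099201 2688560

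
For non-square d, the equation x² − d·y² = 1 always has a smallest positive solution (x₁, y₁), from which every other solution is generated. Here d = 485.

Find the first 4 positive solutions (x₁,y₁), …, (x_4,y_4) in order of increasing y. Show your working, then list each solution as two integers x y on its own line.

[22; 44] for √485; ℓ=1 ⇒ convergent index 1
a_0=22:  p_0=22·1+0=22,  q_0=22·0+1=1
a_1=44:  p_1=44·22+1=969,  q_1=44·1+0=44
fundamental: x₁=969, y₁=44  (since 938961 − 485·1936 = 1)
n=2: (969,44)∘(969,44) = (969·969+485·44·44, 969·44+44·969) = (1877921,85272)
n=3: (1877921,85272)∘(969,44) = (969·1877921+485·44·85272, 969·85272+44·1877921) = (3639409929,165257092)
n=4: (3639409929,165257092)∘(969,44) = (969·3639409929+485·44·165257092, 969·165257092+44·3639409929) = (7053174564481,320268159024)

969 44
1877921 85272
3639409929 165257092
7053174564481 320268159024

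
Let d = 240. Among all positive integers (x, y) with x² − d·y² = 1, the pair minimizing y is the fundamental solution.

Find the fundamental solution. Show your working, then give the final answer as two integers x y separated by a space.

31 2

d=240: √d = [15; 2,30] (ℓ=2, even), read p_1/q_1
a_0=15:  p_0=15·1+0=15,  q_0=15·0+1=1
a_1=2:  p_1=2·15+1=31,  q_1=2·1+0=2
→ (31, 2).  Check: 31²=961, 240·2²=960, difference 1.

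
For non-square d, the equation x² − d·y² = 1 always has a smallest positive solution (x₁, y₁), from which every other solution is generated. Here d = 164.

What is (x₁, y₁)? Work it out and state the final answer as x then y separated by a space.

2049 160

√164 → a₀=12, period (1,4,6,4,1,24); ℓ=6 even so k=5
k=0  a_k=12  p_k/q_k = 12/1
…
k=3  a_k=6  p_k/q_k = 397/31
k=4  a_k=4  p_k/q_k = 1652/129
k=5  a_k=1  p_k/q_k = 2049/160
fundamental: x₁=2049, y₁=160  (since 4198401 − 164·25600 = 1)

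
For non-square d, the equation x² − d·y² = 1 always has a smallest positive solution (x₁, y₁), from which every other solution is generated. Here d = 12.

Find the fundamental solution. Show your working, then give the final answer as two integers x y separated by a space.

√12 = [3; 2,6, …], period ℓ=2 (even) → k=1
k=0  a_k=3  p_k/q_k = 3/1
k=1  a_k=2  p_k/q_k = 7/2
→ (7, 2).  Check: 7²=49, 12·2²=48, difference 1.

7 2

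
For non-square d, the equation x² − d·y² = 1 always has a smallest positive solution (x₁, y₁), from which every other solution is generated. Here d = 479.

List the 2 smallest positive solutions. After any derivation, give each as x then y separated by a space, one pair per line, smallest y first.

[21; 1,7,1,3,2,21,2,3,1,7,1,42] for √479; ℓ=12 ⇒ convergent index 11
i=0: a=21 ⇒ p=21, q=1
…
i=3: a=1 ⇒ p=197, q=9
…
i=5: a=2 ⇒ p=1729, q=79
i=6: a=21 ⇒ p=37075, q=1694
i=7: a=2 ⇒ p=75879, q=3467
i=8: a=3 ⇒ p=264712, q=12095
i=9: a=1 ⇒ p=340591, q=15562
i=10: a=7 ⇒ p=2648849, q=121029
i=11: a=1 ⇒ p=2989440, q=136591
(x₁, y₁) = (2989440, 136591);  2989440² − 479·136591² = 1 ✓
n=2: (2989440,136591)∘(2989440,136591) = (2989440·2989440+479·136591·136591, 2989440·136591+136591·2989440) = (17873503027199,816661198080)

2989440 136591
17873503027199 816661198080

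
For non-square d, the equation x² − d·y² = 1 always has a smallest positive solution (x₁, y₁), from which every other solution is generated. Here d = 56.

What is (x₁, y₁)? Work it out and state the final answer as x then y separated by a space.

15 2

d=56: √d = [7; 2,14] (ℓ=2, even), read p_1/q_1
step 0: (7, 1)  from 7·(1,0) + (0,1)
step 1: (15, 2)  from 2·(7,1) + (1,0)
→ (15, 2).  Check: 15²=225, 56·2²=224, difference 1.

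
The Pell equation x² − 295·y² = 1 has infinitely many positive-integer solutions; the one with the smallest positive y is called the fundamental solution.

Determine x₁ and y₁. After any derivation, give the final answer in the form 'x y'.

[17; 5,1,2,3,2,6,2,3,2,1,5,34] for √295; ℓ=12 ⇒ convergent index 11
a_0=17:  p_0=17·1+0=17,  q_0=17·0+1=1
…
a_3=2:  p_3=2·103+86=292,  q_3=2·6+5=17
a_4=3:  p_4=3·292+103=979,  q_4=3·17+6=57
…
a_6=6:  p_6=6·2250+979=14479,  q_6=6·131+57=843
a_7=2:  p_7=2·14479+2250=31208,  q_7=2·843+131=1817
…
a_10=1:  p_10=1·247414+108103=355517,  q_10=1·14405+6294=20699
a_11=5:  p_11=5·355517+247414=2024999,  q_11=5·20699+14405=117900
→ (2024999, 117900).  Check: 2024999²=4100620950001, 295·117900²=4100620950000, difference 1.

2024999 117900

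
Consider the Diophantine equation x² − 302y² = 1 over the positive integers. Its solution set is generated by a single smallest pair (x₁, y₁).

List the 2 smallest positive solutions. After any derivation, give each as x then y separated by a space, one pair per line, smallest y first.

√302 = [17; 2,1,1,1,4,…,1,2,34, …], period ℓ=16 (even) → k=15
k=0  a_k=17  p_k/q_k = 17/1
…
k=2  a_k=1  p_k/q_k = 52/3
…
k=4  a_k=1  p_k/q_k = 139/8
…
k=7  a_k=1  p_k/q_k = 2068/119
…
k=9  a_k=1  p_k/q_k = 36581/2105
k=10  a_k=2  p_k/q_k = 107675/6196
k=11  a_k=4  p_k/q_k = 467281/26889
k=12  a_k=1  p_k/q_k = 574956/33085
…
k=14  a_k=1  p_k/q_k = 1617193/93059
k=15  a_k=2  p_k/q_k = 4276623/246092
fundamental: x₁=4276623, y₁=246092  (since 18289504284129 − 302·60561272464 = 1)
k=2:  x_2 = 4276623·4276623+302·246092·246092 = 36579008568257,  y_2 = 4276623·246092+246092·4276623 = 2104885414632

4276623 246092
36579008568257 2104885414632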